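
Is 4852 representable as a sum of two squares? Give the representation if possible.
44² + 54² (a=44, b=54)

Factorization: 4852 = 2^2 × 1213
By Fermat: n is sum of two squares iff every prime p ≡ 3 (mod 4) appears to even power.
All primes ≡ 3 (mod 4) appear to even power.
Search a = 0, 1, 2, … for 4852 - a² a perfect square: first hit at a = 44: 4852 - 1936 = 2916 = 54².
4852 = 44² + 54² = 1936 + 2916 ✓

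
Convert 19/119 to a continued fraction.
[0; 6, 3, 1, 4]

Euclidean algorithm steps:
19 = 0 × 119 + 19
119 = 6 × 19 + 5
19 = 3 × 5 + 4
5 = 1 × 4 + 1
4 = 4 × 1 + 0
Continued fraction: [0; 6, 3, 1, 4]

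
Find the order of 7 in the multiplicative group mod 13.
12

13 is prime, so ord(7) divides φ(13) = 12.
Divisors of 12: 1, 2, 3, 4, 6, 12.
Repeated squaring: 7^1 ≡ 7, 7^2 ≡ 10, 7^4 ≡ 9, 7^8 ≡ 3 (mod 13).
Test 7^d mod 13 for each divisor d in increasing order:
7^1 ≡ 7
7^2 ≡ 10
7^3 = 7^2·7^1 ≡ 5
7^4 ≡ 9
7^6 = 7^4·7^2 ≡ 12
7^12 = 7^8·7^4 ≡ 1  ← first divisor giving 1
The order is 12.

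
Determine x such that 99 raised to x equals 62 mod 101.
35

Baby-step giant-step with step n = ⌈√101⌉ = 11.
Baby steps 99^j mod 101 (j:value) for j=0..10: 0:1, 1:99, 2:4, 3:93, 4:16, 5:69, 6:64, 7:74, 8:54, 9:94, 10:14.
Giant-step multiplier: 99^(-11) ≡ 99^(100-11) = 99^89 ≡ 18 (mod 101).
Giant steps γ_i = 62·18^i mod 101: γ_0=62, γ_1=5, γ_2=90, γ_3=4 (in table at j=2).
x = i·n + j = 3·11 + 2 = 35.
Check: 99^35 ≡ 62 (mod 101).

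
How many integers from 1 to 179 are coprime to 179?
178

179 = 179
φ(n) = n × ∏(1 - 1/p) for each prime p dividing n
φ(179) = 179 × (1 - 1/179) = 178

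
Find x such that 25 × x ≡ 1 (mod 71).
54

gcd(25, 71) = 1, so the inverse exists.
Extended Euclidean algorithm on (71, 25):
71 = 2 × 25 + 21  ⟹  21 = (1)·71 + (-2)·25
25 = 1 × 21 + 4  ⟹  4 = (-1)·71 + (3)·25
21 = 5 × 4 + 1  ⟹  1 = (6)·71 + (-17)·25
So (-17)·25 ≡ 1 (mod 71), i.e. 25^(-1) ≡ -17 ≡ 54 (mod 71).
Check: 25 × 54 = 1350 ≡ 1 (mod 71)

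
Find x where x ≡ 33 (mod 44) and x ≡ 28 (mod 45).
253

Using Chinese Remainder Theorem:
M = 44 × 45 = 1980
M1 = 45, M2 = 44
y1 = 45^(-1) mod 44 = 1
y2 = 44^(-1) mod 45 = 44
x = (33×45×1 + 28×44×44) mod 1980 = 253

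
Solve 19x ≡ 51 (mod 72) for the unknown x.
x ≡ 33 (mod 72)

gcd(19, 72) = 1, which divides 51, so solutions exist.
Find 19^(-1) mod 72 by the extended Euclidean algorithm:
72 = 3 × 19 + 15  ⟹  15 = (1)·72 + (-3)·19
19 = 1 × 15 + 4  ⟹  4 = (-1)·72 + (4)·19
15 = 3 × 4 + 3  ⟹  3 = (4)·72 + (-15)·19
4 = 1 × 3 + 1  ⟹  1 = (-5)·72 + (19)·19
So (19)·19 ≡ 1 (mod 72), i.e. 19^(-1) ≡ 19 (mod 72).
x ≡ 19 × 51 = 969 ≡ 33 (mod 72).
Check: 19 × 33 = 627 ≡ 51 (mod 72).
Unique solution: x ≡ 33 (mod 72)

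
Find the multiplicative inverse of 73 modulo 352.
217

gcd(73, 352) = 1, so the inverse exists.
Extended Euclidean algorithm on (352, 73):
352 = 4 × 73 + 60  ⟹  60 = (1)·352 + (-4)·73
73 = 1 × 60 + 13  ⟹  13 = (-1)·352 + (5)·73
60 = 4 × 13 + 8  ⟹  8 = (5)·352 + (-24)·73
13 = 1 × 8 + 5  ⟹  5 = (-6)·352 + (29)·73
8 = 1 × 5 + 3  ⟹  3 = (11)·352 + (-53)·73
5 = 1 × 3 + 2  ⟹  2 = (-17)·352 + (82)·73
3 = 1 × 2 + 1  ⟹  1 = (28)·352 + (-135)·73
So (-135)·73 ≡ 1 (mod 352), i.e. 73^(-1) ≡ -135 ≡ 217 (mod 352).
Check: 73 × 217 = 15841 ≡ 1 (mod 352)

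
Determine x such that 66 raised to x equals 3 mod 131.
58

Baby-step giant-step with step n = ⌈√131⌉ = 12.
Baby steps 66^j mod 131 (j:value) for j=0..11: 0:1, 1:66, 2:33, 3:82, 4:41, 5:86, 6:43, 7:87, 8:109, 9:120, 10:60, 11:30.
Giant-step multiplier: 66^(-12) ≡ 66^(130-12) = 66^118 ≡ 35 (mod 131).
Giant steps γ_i = 3·35^i mod 131: γ_0=3, γ_1=105, γ_2=7, γ_3=114, γ_4=60 (in table at j=10).
x = i·n + j = 4·12 + 10 = 58.
Check: 66^58 ≡ 3 (mod 131).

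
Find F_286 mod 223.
42

Matrix identity: Q^n = [[F_(n+1), F_n], [F_n, F_(n-1)]] with Q = [[1,1],[1,0]].
n = 286 = 100011110₂. Square-and-multiply, entries mod 223:
Q^1 = [[1,1],[1,0]]
Q^2 = (Q^1)² = [[2,1],[1,1]]
Q^4 = (Q^2)² = [[5,3],[3,2]]
Q^8 = (Q^4)² = [[34,21],[21,13]]
Q^17 = (Q^8)²·Q = [[131,36],[36,95]]
Q^35 = (Q^17)²·Q = [[56,171],[171,108]]
Q^71 = (Q^35)²·Q = [[211,42],[42,169]]
Q^143 = (Q^71)²·Q = [[28,124],[124,127]]
Q^286 = (Q^143)² = [[104,42],[42,62]]
F_286 mod 223 = Q^286[0][1] = 42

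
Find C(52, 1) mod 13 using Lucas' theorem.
0

Using Lucas' theorem:
Write n=52 and k=1 in base 13:
n in base 13: [4, 0]
k in base 13: [0, 1]
C(52,1) mod 13 = ∏ C(n_i, k_i) mod 13
Digit binomials (mod 13): C(4,0) = 1; C(0,1) = 0 (k_i > n_i)
Product: 1 × 0 = 0 ≡ 0 (mod 13)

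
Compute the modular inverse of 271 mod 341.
151

gcd(271, 341) = 1, so the inverse exists.
Extended Euclidean algorithm on (341, 271):
341 = 1 × 271 + 70  ⟹  70 = (1)·341 + (-1)·271
271 = 3 × 70 + 61  ⟹  61 = (-3)·341 + (4)·271
70 = 1 × 61 + 9  ⟹  9 = (4)·341 + (-5)·271
61 = 6 × 9 + 7  ⟹  7 = (-27)·341 + (34)·271
9 = 1 × 7 + 2  ⟹  2 = (31)·341 + (-39)·271
7 = 3 × 2 + 1  ⟹  1 = (-120)·341 + (151)·271
So (151)·271 ≡ 1 (mod 341), i.e. 271^(-1) ≡ 151 (mod 341).
Check: 271 × 151 = 40921 ≡ 1 (mod 341)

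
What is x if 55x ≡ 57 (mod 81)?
x ≡ 57 (mod 81)

gcd(55, 81) = 1, which divides 57, so solutions exist.
Find 55^(-1) mod 81 by the extended Euclidean algorithm:
81 = 1 × 55 + 26  ⟹  26 = (1)·81 + (-1)·55
55 = 2 × 26 + 3  ⟹  3 = (-2)·81 + (3)·55
26 = 8 × 3 + 2  ⟹  2 = (17)·81 + (-25)·55
3 = 1 × 2 + 1  ⟹  1 = (-19)·81 + (28)·55
So (28)·55 ≡ 1 (mod 81), i.e. 55^(-1) ≡ 28 (mod 81).
x ≡ 28 × 57 = 1596 ≡ 57 (mod 81).
Check: 55 × 57 = 3135 ≡ 57 (mod 81).
Unique solution: x ≡ 57 (mod 81)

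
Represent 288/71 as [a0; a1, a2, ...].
[4; 17, 1, 3]

Euclidean algorithm steps:
288 = 4 × 71 + 4
71 = 17 × 4 + 3
4 = 1 × 3 + 1
3 = 3 × 1 + 0
Continued fraction: [4; 17, 1, 3]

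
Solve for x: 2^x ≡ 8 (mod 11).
3

Baby-step giant-step with step n = ⌈√11⌉ = 4.
Baby steps 2^j mod 11 (j:value) for j=0..3: 0:1, 1:2, 2:4, 3:8.
h = 8 is already in the table at j=3, so x = 3.
Check: 2^3 ≡ 8 (mod 11).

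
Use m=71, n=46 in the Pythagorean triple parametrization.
(2925, 6532, 7157)

Euclid's formula: a = m² - n², b = 2mn, c = m² + n²
m = 71, n = 46
a = 71² - 46² = 5041 - 2116 = 2925
b = 2 × 71 × 46 = 6532
c = 71² + 46² = 5041 + 2116 = 7157
Verification: 2925² + 6532² = 8555625 + 42667024 = 51222649 = 7157² ✓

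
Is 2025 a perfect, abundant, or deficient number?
deficient

Proper divisors of 2025: sum = 1 + 3 + 5 + 9 + 15 + 25 + 27 + 45 + 75 + 81 + 135 + 225 + 405 + 675 = 1726
Since 1726 < 2025, 2025 is deficient.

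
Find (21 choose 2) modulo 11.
1

Using Lucas' theorem:
Write n=21 and k=2 in base 11:
n in base 11: [1, 10]
k in base 11: [0, 2]
C(21,2) mod 11 = ∏ C(n_i, k_i) mod 11
Digit binomials (mod 11): C(1,0) = 1; C(10,2) = 45 ≡ 1
Product: 1 × 1 = 1 ≡ 1 (mod 11)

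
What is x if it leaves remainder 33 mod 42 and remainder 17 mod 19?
663

Using Chinese Remainder Theorem:
M = 42 × 19 = 798
M1 = 19, M2 = 42
y1 = 19^(-1) mod 42 = 31
y2 = 42^(-1) mod 19 = 5
x = (33×19×31 + 17×42×5) mod 798 = 663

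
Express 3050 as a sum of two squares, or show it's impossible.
5² + 55² (a=5, b=55)

Factorization: 3050 = 2 × 5^2 × 61
By Fermat: n is sum of two squares iff every prime p ≡ 3 (mod 4) appears to even power.
All primes ≡ 3 (mod 4) appear to even power.
Search a = 0, 1, 2, … for 3050 - a² a perfect square: first hit at a = 5: 3050 - 25 = 3025 = 55².
3050 = 5² + 55² = 25 + 3025 ✓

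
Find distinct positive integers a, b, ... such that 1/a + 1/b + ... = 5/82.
1/17 + 1/465 + 1/648210

Greedy algorithm:
5/82: ceiling(82/5) = 17, use 1/17
3/1394: ceiling(1394/3) = 465, use 1/465
1/648210: ceiling(648210/1) = 648210, use 1/648210
Result: 5/82 = 1/17 + 1/465 + 1/648210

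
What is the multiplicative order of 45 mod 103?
102

103 is prime, so ord(45) divides φ(103) = 102.
Divisors of 102: 1, 2, 3, 6, 17, 34, 51, 102.
Repeated squaring: 45^1 ≡ 45, 45^2 ≡ 68, 45^4 ≡ 92, 45^8 ≡ 18, 45^16 ≡ 15, 45^32 ≡ 19, 45^64 ≡ 52 (mod 103).
Test 45^d mod 103 for each divisor d in increasing order:
45^1 ≡ 45
45^2 ≡ 68
45^3 = 45^2·45^1 ≡ 73
45^6 = 45^4·45^2 ≡ 76
45^17 = 45^16·45^1 ≡ 57
45^34 = 45^32·45^2 ≡ 56
45^51 = 45^32·45^16·45^2·45^1 ≡ 102
45^102 = 45^64·45^32·45^4·45^2 ≡ 1  ← first divisor giving 1
The order is 102.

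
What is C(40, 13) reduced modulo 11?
8

Using Lucas' theorem:
Write n=40 and k=13 in base 11:
n in base 11: [3, 7]
k in base 11: [1, 2]
C(40,13) mod 11 = ∏ C(n_i, k_i) mod 11
Digit binomials (mod 11): C(3,1) = 3; C(7,2) = 21 ≡ 10
Product: 3 × 10 = 30 ≡ 8 (mod 11)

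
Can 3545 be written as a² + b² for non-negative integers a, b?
8² + 59² (a=8, b=59)

Factorization: 3545 = 5 × 709
By Fermat: n is sum of two squares iff every prime p ≡ 3 (mod 4) appears to even power.
All primes ≡ 3 (mod 4) appear to even power.
Search a = 0, 1, 2, … for 3545 - a² a perfect square: first hit at a = 8: 3545 - 64 = 3481 = 59².
3545 = 8² + 59² = 64 + 3481 ✓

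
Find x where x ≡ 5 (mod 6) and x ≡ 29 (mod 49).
29

Using Chinese Remainder Theorem:
M = 6 × 49 = 294
M1 = 49, M2 = 6
y1 = 49^(-1) mod 6 = 1
y2 = 6^(-1) mod 49 = 41
x = (5×49×1 + 29×6×41) mod 294 = 29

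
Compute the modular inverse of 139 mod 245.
104

gcd(139, 245) = 1, so the inverse exists.
Extended Euclidean algorithm on (245, 139):
245 = 1 × 139 + 106  ⟹  106 = (1)·245 + (-1)·139
139 = 1 × 106 + 33  ⟹  33 = (-1)·245 + (2)·139
106 = 3 × 33 + 7  ⟹  7 = (4)·245 + (-7)·139
33 = 4 × 7 + 5  ⟹  5 = (-17)·245 + (30)·139
7 = 1 × 5 + 2  ⟹  2 = (21)·245 + (-37)·139
5 = 2 × 2 + 1  ⟹  1 = (-59)·245 + (104)·139
So (104)·139 ≡ 1 (mod 245), i.e. 139^(-1) ≡ 104 (mod 245).
Check: 139 × 104 = 14456 ≡ 1 (mod 245)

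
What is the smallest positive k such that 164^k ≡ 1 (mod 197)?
7

197 is prime, so ord(164) divides φ(197) = 196.
Divisors of 196: 1, 2, 4, 7, 14, 28, 49, 98, 196.
Repeated squaring: 164^1 ≡ 164, 164^2 ≡ 104, 164^4 ≡ 178, 164^8 ≡ 164, 164^16 ≡ 104, 164^32 ≡ 178, 164^64 ≡ 164, 164^128 ≡ 104 (mod 197).
Test 164^d mod 197 for each divisor d in increasing order:
164^1 ≡ 164
164^2 ≡ 104
164^4 ≡ 178
164^7 = 164^4·164^2·164^1 ≡ 1  ← first divisor giving 1
The order is 7.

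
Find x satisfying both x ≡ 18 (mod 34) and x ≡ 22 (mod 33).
154

Using Chinese Remainder Theorem:
M = 34 × 33 = 1122
M1 = 33, M2 = 34
y1 = 33^(-1) mod 34 = 33
y2 = 34^(-1) mod 33 = 1
x = (18×33×33 + 22×34×1) mod 1122 = 154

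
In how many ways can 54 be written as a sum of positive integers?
386155

p(n) counts ways to write n as a sum of positive integers (order ignored).
Euler's pentagonal recurrence: p(k) = p(k-1) + p(k-2) - p(k-5) - p(k-7) + p(k-12) + p(k-15) - ... (offsets j(3j∓1)/2, signs ++--, p(0)=1, p(<0)=0).
DP table for k = 0..53: p(0)=1, p(1)=1, p(2)=2, p(3)=3, p(4)=5, p(5)=7, p(6)=11, p(7)=15, p(8)=22, p(9)=30, p(10)=42, p(11)=56, p(12)=77, p(13)=101, p(14)=135, p(15)=176, p(16)=231, p(17)=297, p(18)=385, p(19)=490, p(20)=627, p(21)=792, p(22)=1002, p(23)=1255, p(24)=1575, p(25)=1958, p(26)=2436, p(27)=3010, p(28)=3718, p(29)=4565, p(30)=5604, p(31)=6842, p(32)=8349, p(33)=10143, p(34)=12310, p(35)=14883, p(36)=17977, p(37)=21637, p(38)=26015, p(39)=31185, p(40)=37338, p(41)=44583, p(42)=53174, p(43)=63261, p(44)=75175, p(45)=89134, p(46)=105558, p(47)=124754, p(48)=147273, p(49)=173525, p(50)=204226, p(51)=239943, p(52)=281589, p(53)=329931.
Final step: p(54) = p(53) + p(52) - p(49) - p(47) + p(42) + p(39) - p(32) - p(28) + p(19) + p(14) - p(3)
= 329931 + 281589 - 173525 - 124754 + 53174 + 31185 - 8349 - 3718 + 490 + 135 - 3
= 386155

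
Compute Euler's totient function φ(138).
44

138 = 2 × 3 × 23
φ(n) = n × ∏(1 - 1/p) for each prime p dividing n
φ(138) = 138 × (1 - 1/2) × (1 - 1/3) × (1 - 1/23) = 44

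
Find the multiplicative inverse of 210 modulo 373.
254

gcd(210, 373) = 1, so the inverse exists.
Extended Euclidean algorithm on (373, 210):
373 = 1 × 210 + 163  ⟹  163 = (1)·373 + (-1)·210
210 = 1 × 163 + 47  ⟹  47 = (-1)·373 + (2)·210
163 = 3 × 47 + 22  ⟹  22 = (4)·373 + (-7)·210
47 = 2 × 22 + 3  ⟹  3 = (-9)·373 + (16)·210
22 = 7 × 3 + 1  ⟹  1 = (67)·373 + (-119)·210
So (-119)·210 ≡ 1 (mod 373), i.e. 210^(-1) ≡ -119 ≡ 254 (mod 373).
Check: 210 × 254 = 53340 ≡ 1 (mod 373)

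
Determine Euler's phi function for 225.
120

225 = 3^2 × 5^2
φ(n) = n × ∏(1 - 1/p) for each prime p dividing n
φ(225) = 225 × (1 - 1/3) × (1 - 1/5) = 120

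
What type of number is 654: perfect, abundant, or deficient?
abundant

Proper divisors of 654: sum = 1 + 2 + 3 + 6 + 109 + 218 + 327 = 666
Since 666 > 654, 654 is abundant.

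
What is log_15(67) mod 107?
19

Baby-step giant-step with step n = ⌈√107⌉ = 11.
Baby steps 15^j mod 107 (j:value) for j=0..10: 0:1, 1:15, 2:11, 3:58, 4:14, 5:103, 6:47, 7:63, 8:89, 9:51, 10:16.
Giant-step multiplier: 15^(-11) ≡ 15^(106-11) = 15^95 ≡ 70 (mod 107).
Giant steps γ_i = 67·70^i mod 107: γ_0=67, γ_1=89 (in table at j=8).
x = i·n + j = 1·11 + 8 = 19.
Check: 15^19 ≡ 67 (mod 107).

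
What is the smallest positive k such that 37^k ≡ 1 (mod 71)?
7

71 is prime, so ord(37) divides φ(71) = 70.
Divisors of 70: 1, 2, 5, 7, 10, 14, 35, 70.
Repeated squaring: 37^1 ≡ 37, 37^2 ≡ 20, 37^4 ≡ 45, 37^8 ≡ 37, 37^16 ≡ 20, 37^32 ≡ 45, 37^64 ≡ 37 (mod 71).
Test 37^d mod 71 for each divisor d in increasing order:
37^1 ≡ 37
37^2 ≡ 20
37^5 = 37^4·37^1 ≡ 32
37^7 = 37^4·37^2·37^1 ≡ 1  ← first divisor giving 1
The order is 7.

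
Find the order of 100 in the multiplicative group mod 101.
2

101 is prime, so ord(100) divides φ(101) = 100.
Divisors of 100: 1, 2, 4, 5, 10, 20, 25, 50, 100.
Repeated squaring: 100^1 ≡ 100, 100^2 ≡ 1, 100^4 ≡ 1, 100^8 ≡ 1, 100^16 ≡ 1, 100^32 ≡ 1, 100^64 ≡ 1 (mod 101).
Test 100^d mod 101 for each divisor d in increasing order:
100^1 ≡ 100
100^2 ≡ 1  ← first divisor giving 1
The order is 2.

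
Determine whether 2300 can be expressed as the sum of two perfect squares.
Not possible

Factorization: 2300 = 2^2 × 5^2 × 23
By Fermat: n is sum of two squares iff every prime p ≡ 3 (mod 4) appears to even power.
Prime(s) ≡ 3 (mod 4) with odd exponent: [(23, 1)]
Therefore 2300 cannot be expressed as a² + b².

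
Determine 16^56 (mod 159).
28

Repeated squaring. Binary of 56 = 111000.
16^1 ≡ 16 (mod 159); 16^2 ≡ 97 (mod 159); 16^4 ≡ 28 (mod 159); 16^8 ≡ 148 (mod 159); 16^16 ≡ 121 (mod 159); 16^32 ≡ 13 (mod 159)
16^56 = 16^8 × 16^16 × 16^32 ≡ 28 (mod 159)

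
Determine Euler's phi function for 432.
144

432 = 2^4 × 3^3
φ(n) = n × ∏(1 - 1/p) for each prime p dividing n
φ(432) = 432 × (1 - 1/2) × (1 - 1/3) = 144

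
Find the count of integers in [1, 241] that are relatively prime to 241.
240

241 = 241
φ(n) = n × ∏(1 - 1/p) for each prime p dividing n
φ(241) = 241 × (1 - 1/241) = 240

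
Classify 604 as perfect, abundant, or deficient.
deficient

Proper divisors of 604: sum = 1 + 2 + 4 + 151 + 302 = 460
Since 460 < 604, 604 is deficient.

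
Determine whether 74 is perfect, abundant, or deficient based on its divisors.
deficient

Proper divisors of 74: sum = 1 + 2 + 37 = 40
Since 40 < 74, 74 is deficient.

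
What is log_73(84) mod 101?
80

Baby-step giant-step with step n = ⌈√101⌉ = 11.
Baby steps 73^j mod 101 (j:value) for j=0..10: 0:1, 1:73, 2:77, 3:66, 4:71, 5:32, 6:13, 7:40, 8:92, 9:50, 10:14.
Giant-step multiplier: 73^(-11) ≡ 73^(100-11) = 73^89 ≡ 59 (mod 101).
Giant steps γ_i = 84·59^i mod 101: γ_0=84, γ_1=7, γ_2=9, γ_3=26, γ_4=19, γ_5=10, γ_6=85, γ_7=66 (in table at j=3).
x = i·n + j = 7·11 + 3 = 80.
Check: 73^80 ≡ 84 (mod 101).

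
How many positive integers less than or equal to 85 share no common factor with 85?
64

85 = 5 × 17
φ(n) = n × ∏(1 - 1/p) for each prime p dividing n
φ(85) = 85 × (1 - 1/5) × (1 - 1/17) = 64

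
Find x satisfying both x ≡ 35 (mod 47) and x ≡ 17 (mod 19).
834

Using Chinese Remainder Theorem:
M = 47 × 19 = 893
M1 = 19, M2 = 47
y1 = 19^(-1) mod 47 = 5
y2 = 47^(-1) mod 19 = 17
x = (35×19×5 + 17×47×17) mod 893 = 834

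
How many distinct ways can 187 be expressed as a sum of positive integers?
1280011042268

p(n) counts ways to write n as a sum of positive integers (order ignored).
Euler's pentagonal recurrence: p(k) = p(k-1) + p(k-2) - p(k-5) - p(k-7) + p(k-12) + p(k-15) - ... (offsets j(3j∓1)/2, signs ++--, p(0)=1, p(<0)=0).
DP table for k = 0..186: p(0)=1, p(1)=1, p(2)=2, p(3)=3, p(4)=5, p(5)=7, p(6)=11, p(7)=15, p(8)=22, p(9)=30, p(10)=42, p(11)=56, p(12)=77, p(13)=101, p(14)=135, p(15)=176, p(16)=231, p(17)=297, p(18)=385, p(19)=490, p(20)=627, p(21)=792, p(22)=1002, p(23)=1255, p(24)=1575, p(25)=1958, p(26)=2436, p(27)=3010, p(28)=3718, p(29)=4565, p(30)=5604, p(31)=6842, p(32)=8349, p(33)=10143, p(34)=12310, p(35)=14883, p(36)=17977, p(37)=21637, p(38)=26015, p(39)=31185, p(40)=37338, p(41)=44583, p(42)=53174, p(43)=63261, p(44)=75175, p(45)=89134, p(46)=105558, p(47)=124754, p(48)=147273, p(49)=173525, p(50)=204226, p(51)=239943, p(52)=281589, p(53)=329931, p(54)=386155, p(55)=451276, p(56)=526823, p(57)=614154, p(58)=715220, p(59)=831820, p(60)=966467, p(61)=1121505, p(62)=1300156, p(63)=1505499, p(64)=1741630, p(65)=2012558, p(66)=2323520, p(67)=2679689, p(68)=3087735, p(69)=3554345, p(70)=4087968, p(71)=4697205, p(72)=5392783, p(73)=6185689, p(74)=7089500, p(75)=8118264, p(76)=9289091, p(77)=10619863, p(78)=12132164, p(79)=13848650, p(80)=15796476, p(81)=18004327, p(82)=20506255, p(83)=23338469, p(84)=26543660, p(85)=30167357, p(86)=34262962, p(87)=38887673, p(88)=44108109, p(89)=49995925, p(90)=56634173, p(91)=64112359, p(92)=72533807, p(93)=82010177, p(94)=92669720, p(95)=104651419, p(96)=118114304, p(97)=133230930, p(98)=150198136, p(99)=169229875, p(100)=190569292, p(101)=214481126, p(102)=241265379, p(103)=271248950, p(104)=304801365, p(105)=342325709, p(106)=384276336, p(107)=431149389, p(108)=483502844, p(109)=541946240, p(110)=607163746, p(111)=679903203, p(112)=761002156, p(113)=851376628, p(114)=952050665, p(115)=1064144451, p(116)=1188908248, p(117)=1327710076, p(118)=1482074143, p(119)=1653668665, p(120)=1844349560, p(121)=2056148051, p(122)=2291320912, p(123)=2552338241, p(124)=2841940500, p(125)=3163127352, p(126)=3519222692, p(127)=3913864295, p(128)=4351078600, p(129)=4835271870, p(130)=5371315400, p(131)=5964539504, p(132)=6620830889, p(133)=7346629512, p(134)=8149040695, p(135)=9035836076, p(136)=10015581680, p(137)=11097645016, p(138)=12292341831, p(139)=13610949895, p(140)=15065878135, p(141)=16670689208, p(142)=18440293320, p(143)=20390982757, p(144)=22540654445, p(145)=24908858009, p(146)=27517052599, p(147)=30388671978, p(148)=33549419497, p(149)=37027355200, p(150)=40853235313, p(151)=45060624582, p(152)=49686288421, p(153)=54770336324, p(154)=60356673280, p(155)=66493182097, p(156)=73232243759, p(157)=80630964769, p(158)=88751778802, p(159)=97662728555, p(160)=107438159466, p(161)=118159068427, p(162)=129913904637, p(163)=142798995930, p(164)=156919475295, p(165)=172389800255, p(166)=189334822579, p(167)=207890420102, p(168)=228204732751, p(169)=250438925115, p(170)=274768617130, p(171)=301384802048, p(172)=330495499613, p(173)=362326859895, p(174)=397125074750, p(175)=435157697830, p(176)=476715857290, p(177)=522115831195, p(178)=571701605655, p(179)=625846753120, p(180)=684957390936, p(181)=749474411781, p(182)=819876908323, p(183)=896684817527, p(184)=980462880430, p(185)=1071823774337, p(186)=1171432692373.
Final step: p(187) = p(186) + p(185) - p(182) - p(180) + p(175) + p(172) - p(165) - p(161) + p(152) + p(147) - p(136) - p(130) + p(117) + p(110) - p(95) - p(87) + p(70) + p(61) - p(42) - p(32) + p(11) + p(0)
= 1171432692373 + 1071823774337 - 819876908323 - 684957390936 + 435157697830 + 330495499613 - 172389800255 - 118159068427 + 49686288421 + 30388671978 - 10015581680 - 5371315400 + 1327710076 + 607163746 - 104651419 - 38887673 + 4087968 + 1121505 - 53174 - 8349 + 56 + 1
= 1280011042268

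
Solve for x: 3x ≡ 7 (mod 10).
x ≡ 9 (mod 10)

gcd(3, 10) = 1, which divides 7, so solutions exist.
Find 3^(-1) mod 10 by the extended Euclidean algorithm:
10 = 3 × 3 + 1  ⟹  1 = (1)·10 + (-3)·3
So (-3)·3 ≡ 1 (mod 10), i.e. 3^(-1) ≡ -3 ≡ 7 (mod 10).
x ≡ 7 × 7 = 49 ≡ 9 (mod 10).
Check: 3 × 9 = 27 ≡ 7 (mod 10).
Unique solution: x ≡ 9 (mod 10)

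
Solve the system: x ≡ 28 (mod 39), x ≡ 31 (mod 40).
1471

Using Chinese Remainder Theorem:
M = 39 × 40 = 1560
M1 = 40, M2 = 39
y1 = 40^(-1) mod 39 = 1
y2 = 39^(-1) mod 40 = 39
x = (28×40×1 + 31×39×39) mod 1560 = 1471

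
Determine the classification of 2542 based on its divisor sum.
deficient

Proper divisors of 2542: sum = 1 + 2 + 31 + 41 + 62 + 82 + 1271 = 1490
Since 1490 < 2542, 2542 is deficient.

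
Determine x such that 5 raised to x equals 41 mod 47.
15

Baby-step giant-step with step n = ⌈√47⌉ = 7.
Baby steps 5^j mod 47 (j:value) for j=0..6: 0:1, 1:5, 2:25, 3:31, 4:14, 5:23, 6:21.
Giant-step multiplier: 5^(-7) ≡ 5^(46-7) = 5^39 ≡ 30 (mod 47).
Giant steps γ_i = 41·30^i mod 47: γ_0=41, γ_1=8, γ_2=5 (in table at j=1).
x = i·n + j = 2·7 + 1 = 15.
Check: 5^15 ≡ 41 (mod 47).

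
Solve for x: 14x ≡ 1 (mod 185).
119

gcd(14, 185) = 1, so the inverse exists.
Extended Euclidean algorithm on (185, 14):
185 = 13 × 14 + 3  ⟹  3 = (1)·185 + (-13)·14
14 = 4 × 3 + 2  ⟹  2 = (-4)·185 + (53)·14
3 = 1 × 2 + 1  ⟹  1 = (5)·185 + (-66)·14
So (-66)·14 ≡ 1 (mod 185), i.e. 14^(-1) ≡ -66 ≡ 119 (mod 185).
Check: 14 × 119 = 1666 ≡ 1 (mod 185)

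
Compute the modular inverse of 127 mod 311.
120

gcd(127, 311) = 1, so the inverse exists.
Extended Euclidean algorithm on (311, 127):
311 = 2 × 127 + 57  ⟹  57 = (1)·311 + (-2)·127
127 = 2 × 57 + 13  ⟹  13 = (-2)·311 + (5)·127
57 = 4 × 13 + 5  ⟹  5 = (9)·311 + (-22)·127
13 = 2 × 5 + 3  ⟹  3 = (-20)·311 + (49)·127
5 = 1 × 3 + 2  ⟹  2 = (29)·311 + (-71)·127
3 = 1 × 2 + 1  ⟹  1 = (-49)·311 + (120)·127
So (120)·127 ≡ 1 (mod 311), i.e. 127^(-1) ≡ 120 (mod 311).
Check: 127 × 120 = 15240 ≡ 1 (mod 311)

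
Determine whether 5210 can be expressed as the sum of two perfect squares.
13² + 71² (a=13, b=71)

Factorization: 5210 = 2 × 5 × 521
By Fermat: n is sum of two squares iff every prime p ≡ 3 (mod 4) appears to even power.
All primes ≡ 3 (mod 4) appear to even power.
Search a = 0, 1, 2, … for 5210 - a² a perfect square: first hit at a = 13: 5210 - 169 = 5041 = 71².
5210 = 13² + 71² = 169 + 5041 ✓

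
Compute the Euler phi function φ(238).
96

238 = 2 × 7 × 17
φ(n) = n × ∏(1 - 1/p) for each prime p dividing n
φ(238) = 238 × (1 - 1/2) × (1 - 1/7) × (1 - 1/17) = 96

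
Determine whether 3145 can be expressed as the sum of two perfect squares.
3² + 56² (a=3, b=56)

Factorization: 3145 = 5 × 17 × 37
By Fermat: n is sum of two squares iff every prime p ≡ 3 (mod 4) appears to even power.
All primes ≡ 3 (mod 4) appear to even power.
Search a = 0, 1, 2, … for 3145 - a² a perfect square: first hit at a = 3: 3145 - 9 = 3136 = 56².
3145 = 3² + 56² = 9 + 3136 ✓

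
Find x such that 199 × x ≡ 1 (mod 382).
215

gcd(199, 382) = 1, so the inverse exists.
Extended Euclidean algorithm on (382, 199):
382 = 1 × 199 + 183  ⟹  183 = (1)·382 + (-1)·199
199 = 1 × 183 + 16  ⟹  16 = (-1)·382 + (2)·199
183 = 11 × 16 + 7  ⟹  7 = (12)·382 + (-23)·199
16 = 2 × 7 + 2  ⟹  2 = (-25)·382 + (48)·199
7 = 3 × 2 + 1  ⟹  1 = (87)·382 + (-167)·199
So (-167)·199 ≡ 1 (mod 382), i.e. 199^(-1) ≡ -167 ≡ 215 (mod 382).
Check: 199 × 215 = 42785 ≡ 1 (mod 382)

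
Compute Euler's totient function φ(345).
176

345 = 3 × 5 × 23
φ(n) = n × ∏(1 - 1/p) for each prime p dividing n
φ(345) = 345 × (1 - 1/3) × (1 - 1/5) × (1 - 1/23) = 176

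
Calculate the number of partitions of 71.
4697205

p(n) counts ways to write n as a sum of positive integers (order ignored).
Euler's pentagonal recurrence: p(k) = p(k-1) + p(k-2) - p(k-5) - p(k-7) + p(k-12) + p(k-15) - ... (offsets j(3j∓1)/2, signs ++--, p(0)=1, p(<0)=0).
DP table for k = 0..70: p(0)=1, p(1)=1, p(2)=2, p(3)=3, p(4)=5, p(5)=7, p(6)=11, p(7)=15, p(8)=22, p(9)=30, p(10)=42, p(11)=56, p(12)=77, p(13)=101, p(14)=135, p(15)=176, p(16)=231, p(17)=297, p(18)=385, p(19)=490, p(20)=627, p(21)=792, p(22)=1002, p(23)=1255, p(24)=1575, p(25)=1958, p(26)=2436, p(27)=3010, p(28)=3718, p(29)=4565, p(30)=5604, p(31)=6842, p(32)=8349, p(33)=10143, p(34)=12310, p(35)=14883, p(36)=17977, p(37)=21637, p(38)=26015, p(39)=31185, p(40)=37338, p(41)=44583, p(42)=53174, p(43)=63261, p(44)=75175, p(45)=89134, p(46)=105558, p(47)=124754, p(48)=147273, p(49)=173525, p(50)=204226, p(51)=239943, p(52)=281589, p(53)=329931, p(54)=386155, p(55)=451276, p(56)=526823, p(57)=614154, p(58)=715220, p(59)=831820, p(60)=966467, p(61)=1121505, p(62)=1300156, p(63)=1505499, p(64)=1741630, p(65)=2012558, p(66)=2323520, p(67)=2679689, p(68)=3087735, p(69)=3554345, p(70)=4087968.
Final step: p(71) = p(70) + p(69) - p(66) - p(64) + p(59) + p(56) - p(49) - p(45) + p(36) + p(31) - p(20) - p(14) + p(1)
= 4087968 + 3554345 - 2323520 - 1741630 + 831820 + 526823 - 173525 - 89134 + 17977 + 6842 - 627 - 135 + 1
= 4697205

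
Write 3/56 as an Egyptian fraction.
1/19 + 1/1064

Greedy algorithm:
3/56: ceiling(56/3) = 19, use 1/19
1/1064: ceiling(1064/1) = 1064, use 1/1064
Result: 3/56 = 1/19 + 1/1064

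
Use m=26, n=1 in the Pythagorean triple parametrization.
(675, 52, 677)

Euclid's formula: a = m² - n², b = 2mn, c = m² + n²
m = 26, n = 1
a = 26² - 1² = 676 - 1 = 675
b = 2 × 26 × 1 = 52
c = 26² + 1² = 676 + 1 = 677
Verification: 675² + 52² = 455625 + 2704 = 458329 = 677² ✓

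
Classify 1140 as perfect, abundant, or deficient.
abundant

Proper divisors of 1140: sum = 1 + 2 + 3 + 4 + 5 + 6 + 10 + 12 + ... + 228 + 285 + 380 + 570 (23 divisors) = 2220
Since 2220 > 1140, 1140 is abundant.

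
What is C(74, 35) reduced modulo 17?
2

Using Lucas' theorem:
Write n=74 and k=35 in base 17:
n in base 17: [4, 6]
k in base 17: [2, 1]
C(74,35) mod 17 = ∏ C(n_i, k_i) mod 17
Digit binomials (mod 17): C(4,2) = 6; C(6,1) = 6
Product: 6 × 6 = 36 ≡ 2 (mod 17)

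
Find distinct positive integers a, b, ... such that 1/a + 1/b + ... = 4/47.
1/12 + 1/564

Greedy algorithm:
4/47: ceiling(47/4) = 12, use 1/12
1/564: ceiling(564/1) = 564, use 1/564
Result: 4/47 = 1/12 + 1/564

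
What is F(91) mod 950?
609

Matrix identity: Q^n = [[F_(n+1), F_n], [F_n, F_(n-1)]] with Q = [[1,1],[1,0]].
n = 91 = 1011011₂. Square-and-multiply, entries mod 950:
Q^1 = [[1,1],[1,0]]
Q^2 = (Q^1)² = [[2,1],[1,1]]
Q^5 = (Q^2)²·Q = [[8,5],[5,3]]
Q^11 = (Q^5)²·Q = [[144,89],[89,55]]
Q^22 = (Q^11)² = [[157,611],[611,496]]
Q^45 = (Q^22)²·Q = [[853,870],[870,933]]
Q^91 = (Q^45)²·Q = [[229,609],[609,570]]
F_91 mod 950 = Q^91[0][1] = 609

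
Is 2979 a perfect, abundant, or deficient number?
deficient

Proper divisors of 2979: sum = 1 + 3 + 9 + 331 + 993 = 1337
Since 1337 < 2979, 2979 is deficient.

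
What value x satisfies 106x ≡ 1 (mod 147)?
43

gcd(106, 147) = 1, so the inverse exists.
Extended Euclidean algorithm on (147, 106):
147 = 1 × 106 + 41  ⟹  41 = (1)·147 + (-1)·106
106 = 2 × 41 + 24  ⟹  24 = (-2)·147 + (3)·106
41 = 1 × 24 + 17  ⟹  17 = (3)·147 + (-4)·106
24 = 1 × 17 + 7  ⟹  7 = (-5)·147 + (7)·106
17 = 2 × 7 + 3  ⟹  3 = (13)·147 + (-18)·106
7 = 2 × 3 + 1  ⟹  1 = (-31)·147 + (43)·106
So (43)·106 ≡ 1 (mod 147), i.e. 106^(-1) ≡ 43 (mod 147).
Check: 106 × 43 = 4558 ≡ 1 (mod 147)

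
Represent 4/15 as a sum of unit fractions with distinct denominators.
1/4 + 1/60

Greedy algorithm:
4/15: ceiling(15/4) = 4, use 1/4
1/60: ceiling(60/1) = 60, use 1/60
Result: 4/15 = 1/4 + 1/60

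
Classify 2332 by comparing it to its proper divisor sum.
deficient

Proper divisors of 2332: sum = 1 + 2 + 4 + 11 + 22 + 44 + 53 + 106 + 212 + 583 + 1166 = 2204
Since 2204 < 2332, 2332 is deficient.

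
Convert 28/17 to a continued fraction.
[1; 1, 1, 1, 5]

Euclidean algorithm steps:
28 = 1 × 17 + 11
17 = 1 × 11 + 6
11 = 1 × 6 + 5
6 = 1 × 5 + 1
5 = 5 × 1 + 0
Continued fraction: [1; 1, 1, 1, 5]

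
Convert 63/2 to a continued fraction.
[31; 2]

Euclidean algorithm steps:
63 = 31 × 2 + 1
2 = 2 × 1 + 0
Continued fraction: [31; 2]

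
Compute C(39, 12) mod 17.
0

Using Lucas' theorem:
Write n=39 and k=12 in base 17:
n in base 17: [2, 5]
k in base 17: [0, 12]
C(39,12) mod 17 = ∏ C(n_i, k_i) mod 17
Digit binomials (mod 17): C(2,0) = 1; C(5,12) = 0 (k_i > n_i)
Product: 1 × 0 = 0 ≡ 0 (mod 17)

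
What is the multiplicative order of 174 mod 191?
190

191 is prime, so ord(174) divides φ(191) = 190.
Divisors of 190: 1, 2, 5, 10, 19, 38, 95, 190.
Repeated squaring: 174^1 ≡ 174, 174^2 ≡ 98, 174^4 ≡ 54, 174^8 ≡ 51, 174^16 ≡ 118, 174^32 ≡ 172, 174^64 ≡ 170, 174^128 ≡ 59 (mod 191).
Test 174^d mod 191 for each divisor d in increasing order:
174^1 ≡ 174
174^2 ≡ 98
174^5 = 174^4·174^1 ≡ 37
174^10 = 174^8·174^2 ≡ 32
174^19 = 174^16·174^2·174^1 ≡ 142
174^38 = 174^32·174^4·174^2 ≡ 109
174^95 = 174^64·174^16·174^8·174^4·174^2·174^1 ≡ 190
174^190 = 174^128·174^32·174^16·174^8·174^4·174^2 ≡ 1  ← first divisor giving 1
The order is 190.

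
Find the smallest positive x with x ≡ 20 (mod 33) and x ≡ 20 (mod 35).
20

Using Chinese Remainder Theorem:
M = 33 × 35 = 1155
M1 = 35, M2 = 33
y1 = 35^(-1) mod 33 = 17
y2 = 33^(-1) mod 35 = 17
x = (20×35×17 + 20×33×17) mod 1155 = 20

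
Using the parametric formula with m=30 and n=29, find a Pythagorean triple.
(59, 1740, 1741)

Euclid's formula: a = m² - n², b = 2mn, c = m² + n²
m = 30, n = 29
a = 30² - 29² = 900 - 841 = 59
b = 2 × 30 × 29 = 1740
c = 30² + 29² = 900 + 841 = 1741
Verification: 59² + 1740² = 3481 + 3027600 = 3031081 = 1741² ✓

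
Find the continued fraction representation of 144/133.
[1; 12, 11]

Euclidean algorithm steps:
144 = 1 × 133 + 11
133 = 12 × 11 + 1
11 = 11 × 1 + 0
Continued fraction: [1; 12, 11]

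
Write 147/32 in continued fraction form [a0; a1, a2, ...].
[4; 1, 1, 2, 6]

Euclidean algorithm steps:
147 = 4 × 32 + 19
32 = 1 × 19 + 13
19 = 1 × 13 + 6
13 = 2 × 6 + 1
6 = 6 × 1 + 0
Continued fraction: [4; 1, 1, 2, 6]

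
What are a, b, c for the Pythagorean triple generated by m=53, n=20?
(2409, 2120, 3209)

Euclid's formula: a = m² - n², b = 2mn, c = m² + n²
m = 53, n = 20
a = 53² - 20² = 2809 - 400 = 2409
b = 2 × 53 × 20 = 2120
c = 53² + 20² = 2809 + 400 = 3209
Verification: 2409² + 2120² = 5803281 + 4494400 = 10297681 = 3209² ✓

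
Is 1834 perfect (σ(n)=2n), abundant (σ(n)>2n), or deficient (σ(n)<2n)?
deficient

Proper divisors of 1834: sum = 1 + 2 + 7 + 14 + 131 + 262 + 917 = 1334
Since 1334 < 1834, 1834 is deficient.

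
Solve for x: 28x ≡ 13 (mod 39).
x ≡ 13 (mod 39)

gcd(28, 39) = 1, which divides 13, so solutions exist.
Find 28^(-1) mod 39 by the extended Euclidean algorithm:
39 = 1 × 28 + 11  ⟹  11 = (1)·39 + (-1)·28
28 = 2 × 11 + 6  ⟹  6 = (-2)·39 + (3)·28
11 = 1 × 6 + 5  ⟹  5 = (3)·39 + (-4)·28
6 = 1 × 5 + 1  ⟹  1 = (-5)·39 + (7)·28
So (7)·28 ≡ 1 (mod 39), i.e. 28^(-1) ≡ 7 (mod 39).
x ≡ 7 × 13 = 91 ≡ 13 (mod 39).
Check: 28 × 13 = 364 ≡ 13 (mod 39).
Unique solution: x ≡ 13 (mod 39)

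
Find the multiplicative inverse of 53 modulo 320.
157

gcd(53, 320) = 1, so the inverse exists.
Extended Euclidean algorithm on (320, 53):
320 = 6 × 53 + 2  ⟹  2 = (1)·320 + (-6)·53
53 = 26 × 2 + 1  ⟹  1 = (-26)·320 + (157)·53
So (157)·53 ≡ 1 (mod 320), i.e. 53^(-1) ≡ 157 (mod 320).
Check: 53 × 157 = 8321 ≡ 1 (mod 320)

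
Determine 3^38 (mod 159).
96

Repeated squaring. Binary of 38 = 100110.
3^1 ≡ 3 (mod 159); 3^2 ≡ 9 (mod 159); 3^4 ≡ 81 (mod 159); 3^8 ≡ 42 (mod 159); 3^16 ≡ 15 (mod 159); 3^32 ≡ 66 (mod 159)
3^38 = 3^2 × 3^4 × 3^32 ≡ 96 (mod 159)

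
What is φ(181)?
180

181 = 181
φ(n) = n × ∏(1 - 1/p) for each prime p dividing n
φ(181) = 181 × (1 - 1/181) = 180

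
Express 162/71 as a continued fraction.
[2; 3, 1, 1, 4, 2]

Euclidean algorithm steps:
162 = 2 × 71 + 20
71 = 3 × 20 + 11
20 = 1 × 11 + 9
11 = 1 × 9 + 2
9 = 4 × 2 + 1
2 = 2 × 1 + 0
Continued fraction: [2; 3, 1, 1, 4, 2]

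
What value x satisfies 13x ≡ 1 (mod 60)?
37

gcd(13, 60) = 1, so the inverse exists.
Extended Euclidean algorithm on (60, 13):
60 = 4 × 13 + 8  ⟹  8 = (1)·60 + (-4)·13
13 = 1 × 8 + 5  ⟹  5 = (-1)·60 + (5)·13
8 = 1 × 5 + 3  ⟹  3 = (2)·60 + (-9)·13
5 = 1 × 3 + 2  ⟹  2 = (-3)·60 + (14)·13
3 = 1 × 2 + 1  ⟹  1 = (5)·60 + (-23)·13
So (-23)·13 ≡ 1 (mod 60), i.e. 13^(-1) ≡ -23 ≡ 37 (mod 60).
Check: 13 × 37 = 481 ≡ 1 (mod 60)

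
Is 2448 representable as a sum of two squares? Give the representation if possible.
12² + 48² (a=12, b=48)

Factorization: 2448 = 2^4 × 3^2 × 17
By Fermat: n is sum of two squares iff every prime p ≡ 3 (mod 4) appears to even power.
All primes ≡ 3 (mod 4) appear to even power.
Search a = 0, 1, 2, … for 2448 - a² a perfect square: first hit at a = 12: 2448 - 144 = 2304 = 48².
2448 = 12² + 48² = 144 + 2304 ✓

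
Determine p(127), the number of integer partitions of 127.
3913864295

p(n) counts ways to write n as a sum of positive integers (order ignored).
Euler's pentagonal recurrence: p(k) = p(k-1) + p(k-2) - p(k-5) - p(k-7) + p(k-12) + p(k-15) - ... (offsets j(3j∓1)/2, signs ++--, p(0)=1, p(<0)=0).
DP table for k = 0..126: p(0)=1, p(1)=1, p(2)=2, p(3)=3, p(4)=5, p(5)=7, p(6)=11, p(7)=15, p(8)=22, p(9)=30, p(10)=42, p(11)=56, p(12)=77, p(13)=101, p(14)=135, p(15)=176, p(16)=231, p(17)=297, p(18)=385, p(19)=490, p(20)=627, p(21)=792, p(22)=1002, p(23)=1255, p(24)=1575, p(25)=1958, p(26)=2436, p(27)=3010, p(28)=3718, p(29)=4565, p(30)=5604, p(31)=6842, p(32)=8349, p(33)=10143, p(34)=12310, p(35)=14883, p(36)=17977, p(37)=21637, p(38)=26015, p(39)=31185, p(40)=37338, p(41)=44583, p(42)=53174, p(43)=63261, p(44)=75175, p(45)=89134, p(46)=105558, p(47)=124754, p(48)=147273, p(49)=173525, p(50)=204226, p(51)=239943, p(52)=281589, p(53)=329931, p(54)=386155, p(55)=451276, p(56)=526823, p(57)=614154, p(58)=715220, p(59)=831820, p(60)=966467, p(61)=1121505, p(62)=1300156, p(63)=1505499, p(64)=1741630, p(65)=2012558, p(66)=2323520, p(67)=2679689, p(68)=3087735, p(69)=3554345, p(70)=4087968, p(71)=4697205, p(72)=5392783, p(73)=6185689, p(74)=7089500, p(75)=8118264, p(76)=9289091, p(77)=10619863, p(78)=12132164, p(79)=13848650, p(80)=15796476, p(81)=18004327, p(82)=20506255, p(83)=23338469, p(84)=26543660, p(85)=30167357, p(86)=34262962, p(87)=38887673, p(88)=44108109, p(89)=49995925, p(90)=56634173, p(91)=64112359, p(92)=72533807, p(93)=82010177, p(94)=92669720, p(95)=104651419, p(96)=118114304, p(97)=133230930, p(98)=150198136, p(99)=169229875, p(100)=190569292, p(101)=214481126, p(102)=241265379, p(103)=271248950, p(104)=304801365, p(105)=342325709, p(106)=384276336, p(107)=431149389, p(108)=483502844, p(109)=541946240, p(110)=607163746, p(111)=679903203, p(112)=761002156, p(113)=851376628, p(114)=952050665, p(115)=1064144451, p(116)=1188908248, p(117)=1327710076, p(118)=1482074143, p(119)=1653668665, p(120)=1844349560, p(121)=2056148051, p(122)=2291320912, p(123)=2552338241, p(124)=2841940500, p(125)=3163127352, p(126)=3519222692.
Final step: p(127) = p(126) + p(125) - p(122) - p(120) + p(115) + p(112) - p(105) - p(101) + p(92) + p(87) - p(76) - p(70) + p(57) + p(50) - p(35) - p(27) + p(10) + p(1)
= 3519222692 + 3163127352 - 2291320912 - 1844349560 + 1064144451 + 761002156 - 342325709 - 214481126 + 72533807 + 38887673 - 9289091 - 4087968 + 614154 + 204226 - 14883 - 3010 + 42 + 1
= 3913864295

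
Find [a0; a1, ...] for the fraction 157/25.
[6; 3, 1, 1, 3]

Euclidean algorithm steps:
157 = 6 × 25 + 7
25 = 3 × 7 + 4
7 = 1 × 4 + 3
4 = 1 × 3 + 1
3 = 3 × 1 + 0
Continued fraction: [6; 3, 1, 1, 3]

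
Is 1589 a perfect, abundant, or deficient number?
deficient

Proper divisors of 1589: sum = 1 + 7 + 227 = 235
Since 235 < 1589, 1589 is deficient.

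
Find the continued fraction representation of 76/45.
[1; 1, 2, 4, 1, 2]

Euclidean algorithm steps:
76 = 1 × 45 + 31
45 = 1 × 31 + 14
31 = 2 × 14 + 3
14 = 4 × 3 + 2
3 = 1 × 2 + 1
2 = 2 × 1 + 0
Continued fraction: [1; 1, 2, 4, 1, 2]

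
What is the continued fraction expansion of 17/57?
[0; 3, 2, 1, 5]

Euclidean algorithm steps:
17 = 0 × 57 + 17
57 = 3 × 17 + 6
17 = 2 × 6 + 5
6 = 1 × 5 + 1
5 = 5 × 1 + 0
Continued fraction: [0; 3, 2, 1, 5]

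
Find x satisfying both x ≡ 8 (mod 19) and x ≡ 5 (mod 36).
293

Using Chinese Remainder Theorem:
M = 19 × 36 = 684
M1 = 36, M2 = 19
y1 = 36^(-1) mod 19 = 9
y2 = 19^(-1) mod 36 = 19
x = (8×36×9 + 5×19×19) mod 684 = 293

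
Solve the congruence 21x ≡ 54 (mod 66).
x ≡ 12 (mod 22)

gcd(21, 66) = 3, which divides 54, so solutions exist.
Divide through by 3: 7x ≡ 18 (mod 22).
Find 7^(-1) mod 22 by the extended Euclidean algorithm:
22 = 3 × 7 + 1  ⟹  1 = (1)·22 + (-3)·7
So (-3)·7 ≡ 1 (mod 22), i.e. 7^(-1) ≡ -3 ≡ 19 (mod 22).
x ≡ 19 × 18 = 342 ≡ 12 (mod 22).
Check: 21 × 12 = 252 ≡ 54 (mod 66).
x ≡ 12 (mod 22), giving 3 solutions mod 66.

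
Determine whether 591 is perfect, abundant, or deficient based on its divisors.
deficient

Proper divisors of 591: sum = 1 + 3 + 197 = 201
Since 201 < 591, 591 is deficient.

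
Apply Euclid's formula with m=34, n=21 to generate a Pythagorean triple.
(715, 1428, 1597)

Euclid's formula: a = m² - n², b = 2mn, c = m² + n²
m = 34, n = 21
a = 34² - 21² = 1156 - 441 = 715
b = 2 × 34 × 21 = 1428
c = 34² + 21² = 1156 + 441 = 1597
Verification: 715² + 1428² = 511225 + 2039184 = 2550409 = 1597² ✓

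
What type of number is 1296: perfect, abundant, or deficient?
abundant

Proper divisors of 1296: sum = 1 + 2 + 3 + 4 + 6 + 8 + 9 + 12 + ... + 216 + 324 + 432 + 648 (24 divisors) = 2455
Since 2455 > 1296, 1296 is abundant.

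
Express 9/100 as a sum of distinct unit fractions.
1/12 + 1/150

Greedy algorithm:
9/100: ceiling(100/9) = 12, use 1/12
1/150: ceiling(150/1) = 150, use 1/150
Result: 9/100 = 1/12 + 1/150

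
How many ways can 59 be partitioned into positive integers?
831820

p(n) counts ways to write n as a sum of positive integers (order ignored).
Euler's pentagonal recurrence: p(k) = p(k-1) + p(k-2) - p(k-5) - p(k-7) + p(k-12) + p(k-15) - ... (offsets j(3j∓1)/2, signs ++--, p(0)=1, p(<0)=0).
DP table for k = 0..58: p(0)=1, p(1)=1, p(2)=2, p(3)=3, p(4)=5, p(5)=7, p(6)=11, p(7)=15, p(8)=22, p(9)=30, p(10)=42, p(11)=56, p(12)=77, p(13)=101, p(14)=135, p(15)=176, p(16)=231, p(17)=297, p(18)=385, p(19)=490, p(20)=627, p(21)=792, p(22)=1002, p(23)=1255, p(24)=1575, p(25)=1958, p(26)=2436, p(27)=3010, p(28)=3718, p(29)=4565, p(30)=5604, p(31)=6842, p(32)=8349, p(33)=10143, p(34)=12310, p(35)=14883, p(36)=17977, p(37)=21637, p(38)=26015, p(39)=31185, p(40)=37338, p(41)=44583, p(42)=53174, p(43)=63261, p(44)=75175, p(45)=89134, p(46)=105558, p(47)=124754, p(48)=147273, p(49)=173525, p(50)=204226, p(51)=239943, p(52)=281589, p(53)=329931, p(54)=386155, p(55)=451276, p(56)=526823, p(57)=614154, p(58)=715220.
Final step: p(59) = p(58) + p(57) - p(54) - p(52) + p(47) + p(44) - p(37) - p(33) + p(24) + p(19) - p(8) - p(2)
= 715220 + 614154 - 386155 - 281589 + 124754 + 75175 - 21637 - 10143 + 1575 + 490 - 22 - 2
= 831820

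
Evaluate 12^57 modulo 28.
20

Repeated squaring. Binary of 57 = 111001.
12^1 ≡ 12 (mod 28); 12^2 ≡ 4 (mod 28); 12^4 ≡ 16 (mod 28); 12^8 ≡ 4 (mod 28); 12^16 ≡ 16 (mod 28); 12^32 ≡ 4 (mod 28)
12^57 = 12^1 × 12^8 × 12^16 × 12^32 ≡ 20 (mod 28)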